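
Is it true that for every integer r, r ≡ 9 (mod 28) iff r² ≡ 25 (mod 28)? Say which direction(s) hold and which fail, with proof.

(⇒) holds; (⇐) fails.

(⇒) Suppose r ≡ 9 (mod 28). Write r = 28j + 9. Then (28j + 9)² = 784j² + 504j + 81 = 28(28j² + 18j + 2) + 25, so r² ≡ 25 (mod 28).

(⇐) This fails: take r = 5. Then 5² = 25 ≡ 25 (mod 28), yet 5 ≡ 5 (mod 28), not 9.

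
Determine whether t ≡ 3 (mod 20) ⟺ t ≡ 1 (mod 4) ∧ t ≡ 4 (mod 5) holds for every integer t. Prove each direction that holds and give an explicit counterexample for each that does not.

[⇒] This fails: t = 3 gives 3 ≡ 3 (mod 20) but 3 ≡ 3 (mod 4), so the conjunction on the right does not hold.

[⇐] This fails: t = 9 satisfies both congruences on the right (9 ≡ 1 mod 4 and 9 ≡ 4 mod 5) yet 9 ≡ 9 (mod 20), not 3.

Neither implication holds.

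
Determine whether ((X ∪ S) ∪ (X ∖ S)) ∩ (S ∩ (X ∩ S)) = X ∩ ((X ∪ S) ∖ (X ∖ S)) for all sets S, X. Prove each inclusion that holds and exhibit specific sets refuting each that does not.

Reverse inclusion. Let x ∈ X ∩ ((X ∪ S) ∖ (X ∖ S)). Then x ∈ S ∩ X, from which x ∈ ((X ∪ S) ∪ (X ∖ S)) ∩ (S ∩ (X ∩ S)).

Forward inclusion. Let x ∈ ((X ∪ S) ∪ (X ∖ S)) ∩ (S ∩ (X ∩ S)). Then x ∈ S ∩ X, from which x ∈ X ∩ ((X ∪ S) ∖ (X ∖ S)).

The two sets are equal.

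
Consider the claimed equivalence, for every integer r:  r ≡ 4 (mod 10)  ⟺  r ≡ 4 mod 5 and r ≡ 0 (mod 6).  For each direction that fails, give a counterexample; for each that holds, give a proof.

(⇒) fails; (⇐) holds.

(⟸) If r ≡ 4 (mod 5) and r ≡ 0 (mod 6), then by the Chinese remainder theorem r ≡ 24 (mod 30). Since 24 ≡ 4 (mod 10) and 10 ∣ 30, we get r ≡ 4 (mod 10).

(⟹) This fails: r = 4 gives 4 ≡ 4 (mod 10) but 4 ≡ 4 (mod 6), so the conjunction on the right does not hold.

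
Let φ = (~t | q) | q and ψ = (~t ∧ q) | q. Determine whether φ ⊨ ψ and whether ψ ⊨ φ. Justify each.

Only the converse holds.

Converse. Assume the antecedent. If t is true, the antecedent forces (t = T, q = T), and (~t | q) | q holds there. If t is false, (~t | q) | q reduces to true regardless of the other variables. Either way (~t | q) | q holds.

Forward direction. This fails. Under t = F, q = F, the left side is true but the right side is false.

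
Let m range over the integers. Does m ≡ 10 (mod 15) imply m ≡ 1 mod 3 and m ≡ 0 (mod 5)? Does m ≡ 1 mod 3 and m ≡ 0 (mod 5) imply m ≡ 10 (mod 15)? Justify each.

(⟹) Suppose m ≡ 10 (mod 15); write m = 15j + 10. Since 3 ∣ 15, reducing mod 3 gives m ≡ 10 ≡ 1 (mod 3); since 5 ∣ 15, reducing mod 5 gives m ≡ 10 ≡ 0 (mod 5).

(⟸) Conversely, if m ≡ 1 (mod 3) and m ≡ 0 (mod 5), then by the Chinese remainder theorem m ≡ 10 (mod 15). This is exactly m ≡ 10 (mod 15).

Both directions hold.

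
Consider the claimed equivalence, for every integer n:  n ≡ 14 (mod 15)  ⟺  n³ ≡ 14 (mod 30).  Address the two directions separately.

Forward direction. This fails: take n = 29. Then 29 ≡ 14 (mod 15), but 29³ = 24389 ≡ 29 (mod 30), not 14.

Converse. The residues r modulo 30 with r³ ≡ 14 (mod 30) are exactly {14}, and each is ≡ 14 (mod 15).

Only the converse holds.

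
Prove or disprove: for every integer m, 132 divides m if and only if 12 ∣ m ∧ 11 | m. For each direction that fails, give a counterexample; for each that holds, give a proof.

(⟹) If 132 ∣ m, write m = 132q. Since 132 = 11·12, m = 12·(11q), so 12 ∣ m; and since 132 = 12·11, m = 11·(12q), so 11 ∣ m.

(⟸) Suppose 12 ∣ m and 11 ∣ m. Any common multiple of 12 and 11 is a multiple of their lcm; here gcd(12, 11) = 1, so lcm(12, 11) = 12·11 = 132, so 132 ∣ m.

Equivalent; both directions hold.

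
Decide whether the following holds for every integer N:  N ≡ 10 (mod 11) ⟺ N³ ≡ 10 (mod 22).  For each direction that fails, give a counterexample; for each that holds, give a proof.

(→) This fails: take N = 21. Then 21 ≡ 10 (mod 11), but 21³ = 9261 ≡ 21 (mod 22), not 10.

(←) Conversely, the residues r modulo 22 with r³ ≡ 10 (mod 22) are exactly {10}, and each is ≡ 10 (mod 11).

Not equivalent: only (⇐) holds.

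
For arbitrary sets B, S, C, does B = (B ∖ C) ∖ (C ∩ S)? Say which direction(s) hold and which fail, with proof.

Forward inclusion. This inclusion fails. Take B = {1}, S = ∅, C = {1}; then 1 ∈ B but 1 ∉ (B ∖ C) ∖ (C ∩ S).

Reverse inclusion. Let x ∈ (B ∖ C) ∖ (C ∩ S). Then either x ∈ B and x ∉ S, C; or x ∈ B ∩ S and x ∉ C. In each case x ∈ B, so (B ∖ C) ∖ (C ∩ S) ⊆ B.

Only the reverse inclusion holds.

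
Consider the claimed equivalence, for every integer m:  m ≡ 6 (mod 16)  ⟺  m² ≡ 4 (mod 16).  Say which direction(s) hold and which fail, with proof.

[⇒] Suppose m ≡ 6 (mod 16). Write m = 16j + 6. Then (16j + 6)² = 256j² + 192j + 36 = 16(16j² + 12j + 2) + 4, so m² ≡ 4 (mod 16).

[⇐] This fails: take m = 2. Then 2² = 4 ≡ 4 (mod 16), yet 2 ≡ 2 (mod 16), not 6.

Not equivalent: only (⇒) holds.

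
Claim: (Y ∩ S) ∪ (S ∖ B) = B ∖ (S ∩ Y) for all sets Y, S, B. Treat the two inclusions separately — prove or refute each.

(⊆) fails and (⊇) fails.

Forward inclusion. This inclusion fails. Take Y = ∅, S = {1}, B = ∅; then 1 ∈ (Y ∩ S) ∪ (S ∖ B) but 1 ∉ B ∖ (S ∩ Y).

Reverse inclusion. This inclusion fails. Take Y = ∅, S = ∅, B = {1}; then 1 ∈ B ∖ (S ∩ Y) but 1 ∉ (Y ∩ S) ∪ (S ∖ B).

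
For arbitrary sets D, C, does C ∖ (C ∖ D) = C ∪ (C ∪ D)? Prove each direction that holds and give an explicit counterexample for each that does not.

Only the forward inclusion holds.

(⊆) Let x ∈ C ∖ (C ∖ D). Then x ∈ D ∩ C, from which x ∈ C ∪ (C ∪ D).

(⊇) This inclusion fails. Take D = {1}, C = ∅; then 1 ∈ C ∪ (C ∪ D) but 1 ∉ C ∖ (C ∖ D).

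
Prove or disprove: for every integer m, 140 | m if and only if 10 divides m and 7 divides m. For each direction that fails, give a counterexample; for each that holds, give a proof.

(⇒) holds; (⇐) fails.

(⟹) If 140 ∣ m, write m = 140q. Since 140 = 14·10, m = 10·(14q), so 10 ∣ m; and since 140 = 20·7, m = 7·(20q), so 7 ∣ m.

(⟸) This fails: take m = 70. Both 10 ∣ 70 and 7 ∣ 70, yet 70 is not a multiple of 140 (since 70 = 0·140 + 70), so 140 ∤ 70.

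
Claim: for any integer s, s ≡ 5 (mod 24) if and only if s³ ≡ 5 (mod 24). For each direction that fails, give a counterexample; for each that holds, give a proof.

(→) Suppose s ≡ 5 (mod 24). Write s = 24j + 5. Then (24j + 5)³ = 13824j³ + 8640j² + 1800j + 125 = 24(576j³ + 360j² + 75j + 5) + 5, so s³ ≡ 5 (mod 24).

(←) Conversely, suppose s³ ≡ 5 (mod 24). The only residue r in {0, …, 23} with r³ ≡ 5 (mod 24) is r = 5, so s ≡ 5 (mod 24).

Both implications hold.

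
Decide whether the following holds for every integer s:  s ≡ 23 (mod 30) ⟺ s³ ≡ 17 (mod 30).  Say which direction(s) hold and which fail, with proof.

Both directions hold.

(⟹) Suppose s ≡ 23 (mod 30). Write s = 30j + 23. Then (30j + 23)³ = 27000j³ + 62100j² + 47610j + 12167 = 30(900j³ + 2070j² + 1587j + 405) + 17, so s³ ≡ 17 (mod 30).

(⟸) Conversely, suppose s³ ≡ 17 (mod 30). The only residue r in {0, …, 29} with r³ ≡ 17 (mod 30) is r = 23, so s ≡ 23 (mod 30).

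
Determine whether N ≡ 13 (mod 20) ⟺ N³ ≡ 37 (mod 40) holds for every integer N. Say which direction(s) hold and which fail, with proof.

(→) This fails: take N = 33. Then 33 ≡ 13 (mod 20), but 33³ = 35937 ≡ 17 (mod 40), not 37.

(←) Conversely, the residues r modulo 40 with r³ ≡ 37 (mod 40) are exactly {13}, and each is ≡ 13 (mod 20).

Only the reverse direction holds.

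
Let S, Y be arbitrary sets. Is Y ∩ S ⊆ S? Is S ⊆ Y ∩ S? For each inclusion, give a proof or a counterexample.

(⟸) This inclusion fails. Take S = {1}, Y = ∅; then 1 ∈ S but 1 ∉ Y ∩ S.

(⟹) Let x ∈ Y ∩ S. Then x ∈ S ∩ Y, from which x ∈ S.

The sets are not equal: only the forward inclusion holds.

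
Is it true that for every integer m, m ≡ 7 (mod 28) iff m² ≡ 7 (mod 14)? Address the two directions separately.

[⇒] Suppose m ≡ 7 (mod 28). Then m² ≡ 7² = 49 (mod 28), and since 14 ∣ 28, also m² ≡ 7 (mod 14).

[⇐] This fails: take m = 21. Then 21² = 441 ≡ 7 (mod 14), yet 21 ≡ 21 (mod 28), not 7.

(⇒) holds; (⇐) fails.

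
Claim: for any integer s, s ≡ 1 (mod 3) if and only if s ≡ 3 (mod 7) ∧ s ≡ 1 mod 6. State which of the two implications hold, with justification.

Not equivalent: only (⇐) holds.

(⇒) This fails: s = 1 gives 1 ≡ 1 (mod 3) but 1 ≡ 1 (mod 7), so the conjunction on the right does not hold.

(⇐) Conversely, if s ≡ 3 (mod 7) and s ≡ 1 (mod 6), then by the Chinese remainder theorem s ≡ 31 (mod 42). Since 31 ≡ 1 (mod 3) and 3 ∣ 42, we get s ≡ 1 (mod 3).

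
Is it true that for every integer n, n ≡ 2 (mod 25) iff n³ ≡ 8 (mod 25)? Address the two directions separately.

(→) Suppose n ≡ 2 (mod 25). Write n = 25j + 2. Then (25j + 2)³ = 15625j³ + 3750j² + 300j + 8 = 25(625j³ + 150j² + 12j) + 8, so n³ ≡ 8 (mod 25).

(←) Conversely, suppose n³ ≡ 8 (mod 25). The only residue r in {0, …, 24} with r³ ≡ 8 (mod 25) is r = 2, so n ≡ 2 (mod 25).

Both directions hold; the statement is true.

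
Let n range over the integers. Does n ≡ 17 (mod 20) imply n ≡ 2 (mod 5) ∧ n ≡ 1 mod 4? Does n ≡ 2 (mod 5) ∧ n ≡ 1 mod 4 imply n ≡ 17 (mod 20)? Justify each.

(←) If n ≡ 2 (mod 5) and n ≡ 1 (mod 4), then by the Chinese remainder theorem n ≡ 17 (mod 20). This is exactly n ≡ 17 (mod 20).

(→) Suppose n ≡ 17 (mod 20); write n = 20j + 17. Since 5 ∣ 20, reducing mod 5 gives n ≡ 17 ≡ 2 (mod 5); since 4 ∣ 20, reducing mod 4 gives n ≡ 17 ≡ 1 (mod 4).

Both directions hold.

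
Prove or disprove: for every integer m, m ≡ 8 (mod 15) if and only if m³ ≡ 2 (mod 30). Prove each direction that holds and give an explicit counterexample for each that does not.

Not equivalent: only (⇐) holds.

(⇒) This fails: take m = 23. Then 23 ≡ 8 (mod 15), but 23³ = 12167 ≡ 17 (mod 30), not 2.

(⇐) Conversely, the residues r modulo 30 with r³ ≡ 2 (mod 30) are exactly {8}, and each is ≡ 8 (mod 15).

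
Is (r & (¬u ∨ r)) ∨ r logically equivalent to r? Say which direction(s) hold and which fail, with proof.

Both implications hold.

(⟹) Assume the antecedent. If r is true, r reduces to true regardless of the other variables. If r is false, the antecedent cannot hold. Either way r holds.

(⟸) Assume the antecedent. If r is true, (r & (¬u ∨ r)) ∨ r reduces to true regardless of the other variables. If r is false, the antecedent cannot hold. Either way (r & (¬u ∨ r)) ∨ r holds.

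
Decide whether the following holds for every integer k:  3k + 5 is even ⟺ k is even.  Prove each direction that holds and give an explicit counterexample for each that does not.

(⇒) This fails: k = 7 gives 3k + 5 = 26, which is even, but 7 is odd, not even.

(⇐) This also fails: k = 2 is even, but 3k + 5 = 11 is odd, not even.

(⇒) fails and (⇐) fails.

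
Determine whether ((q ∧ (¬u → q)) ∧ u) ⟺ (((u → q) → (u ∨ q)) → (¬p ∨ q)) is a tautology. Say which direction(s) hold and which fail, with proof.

(⇒) Assume the antecedent. If p is true, the antecedent forces (p = T, u = T, q = T), and ((u → q) → (u ∨ q)) → (¬p ∨ q) holds there. If p is false, ((u → q) → (u ∨ q)) → (¬p ∨ q) reduces to true regardless of the other variables. Either way ((u → q) → (u ∨ q)) → (¬p ∨ q) holds.

(⇐) This fails. Under p = F, u = F, q = F, the left side is false but the right side is true.

Not equivalent: only (⇒) holds.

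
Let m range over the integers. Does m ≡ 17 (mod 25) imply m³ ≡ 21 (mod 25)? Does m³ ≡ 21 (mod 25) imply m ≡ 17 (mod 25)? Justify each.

Forward direction. This fails: take m = 17. Then 17 ≡ 17 (mod 25), but 17³ = 4913 ≡ 13 (mod 25), not 21.

Converse. This fails: take m = 16. Then 16³ = 4096 ≡ 21 (mod 25), yet 16 ≡ 16 (mod 25), not 17.

Both directions fail.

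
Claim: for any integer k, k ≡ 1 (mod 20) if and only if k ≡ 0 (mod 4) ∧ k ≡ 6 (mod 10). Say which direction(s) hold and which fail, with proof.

(⇒) fails and (⇐) fails.

(⇒) This fails: k = 1 gives 1 ≡ 1 (mod 20) but 1 ≡ 1 (mod 4), so the conjunction on the right does not hold.

(⇐) This fails: k = 16 satisfies both congruences on the right (16 ≡ 0 mod 4 and 16 ≡ 6 mod 10) yet 16 ≡ 16 (mod 20), not 1.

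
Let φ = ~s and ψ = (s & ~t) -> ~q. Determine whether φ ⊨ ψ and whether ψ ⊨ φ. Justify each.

(⇒) holds; (⇐) fails.

(→) Assume the antecedent. If t is true, (s & ~t) -> ~q reduces to true regardless of the other variables. If t is false, the antecedent forces (t = F, s = F, q = F) or (t = F, s = F, q = T), and (s & ~t) -> ~q holds there. Either way (s & ~t) -> ~q holds.

(←) This fails. Under t = F, s = T, q = F, the left side is false but the right side is true.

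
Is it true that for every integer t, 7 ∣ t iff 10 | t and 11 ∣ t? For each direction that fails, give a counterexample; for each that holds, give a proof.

(→) This fails: take t = 7. Certainly 7 ∣ 7, but 10 ∤ 7.

(←) This fails: take t = 110. Both 10 ∣ 110 and 11 ∣ 110, yet 110 is not a multiple of 7 (since 110 = 15·7 + 5), so 7 ∤ 110.

Neither implication holds.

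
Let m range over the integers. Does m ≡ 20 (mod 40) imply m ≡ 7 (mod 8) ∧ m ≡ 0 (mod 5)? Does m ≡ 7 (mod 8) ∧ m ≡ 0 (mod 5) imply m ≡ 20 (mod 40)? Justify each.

Neither direction holds.

[⇒] This fails: m = 20 gives 20 ≡ 20 (mod 40) but 20 ≡ 4 (mod 8), so the conjunction on the right does not hold.

[⇐] This fails: m = 15 satisfies both congruences on the right (15 ≡ 7 mod 8 and 15 ≡ 0 mod 5) yet 15 ≡ 15 (mod 40), not 20.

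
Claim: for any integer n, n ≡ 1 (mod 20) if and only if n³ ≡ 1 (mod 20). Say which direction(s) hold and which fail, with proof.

Equivalent; both directions hold.

Converse. Suppose n³ ≡ 1 (mod 20). The only residue r in {0, …, 19} with r³ ≡ 1 (mod 20) is r = 1, so n ≡ 1 (mod 20).

Forward direction. Suppose n ≡ 1 (mod 20). Write n = 20j + 1. Then (20j + 1)³ = 8000j³ + 1200j² + 60j + 1 = 20(400j³ + 60j² + 3j) + 1, so n³ ≡ 1 (mod 20).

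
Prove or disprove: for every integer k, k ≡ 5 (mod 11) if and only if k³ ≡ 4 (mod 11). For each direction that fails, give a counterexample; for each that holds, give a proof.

Both directions hold; the statement is true.

(⇐) For the converse, argue contrapositively. If k ≢ 5 (mod 11), then k is congruent to one of 0, 1, 2, 3, 4, 6, 7, 8, 9, 10 modulo 11, and these give k³ ≡ 0, 1, 8, 5, 9, 7, 2, 6, 3, 10 respectively — never 4.

(⇒) Suppose k ≡ 5 (mod 11). Write k = 11j + 5. Then (11j + 5)³ = 1331j³ + 1815j² + 825j + 125 = 11(121j³ + 165j² + 75j + 11) + 4, so k³ ≡ 4 (mod 11).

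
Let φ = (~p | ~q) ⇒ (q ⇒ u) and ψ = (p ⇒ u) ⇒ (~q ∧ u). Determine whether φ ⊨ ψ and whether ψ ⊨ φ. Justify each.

(⇒) This fails. Under u = F, q = F, p = F, the left side is true but the right side is false.

(⇐) Assume the antecedent. If u is true, (~p | ~q) ⇒ (q ⇒ u) reduces to true regardless of the other variables. If u is false, the antecedent forces (u = F, q = F, p = T) or (u = F, q = T, p = T), and (~p | ~q) ⇒ (q ⇒ u) holds there. Either way (~p | ~q) ⇒ (q ⇒ u) holds.

The forward direction fails; the converse holds.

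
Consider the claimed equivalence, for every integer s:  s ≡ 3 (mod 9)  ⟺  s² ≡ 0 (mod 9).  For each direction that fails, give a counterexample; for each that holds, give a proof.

(⇐) This fails: take s = 0. Then 0² = 0 ≡ 0 (mod 9), yet 0 ≡ 0 (mod 9), not 3.

(⇒) Suppose s ≡ 3 (mod 9). Write s = 9j + 3. Then (9j + 3)² = 81j² + 54j + 9 = 9(9j² + 6j + 1) + 0, so s² ≡ 0 (mod 9).

Not equivalent: only (⇒) holds.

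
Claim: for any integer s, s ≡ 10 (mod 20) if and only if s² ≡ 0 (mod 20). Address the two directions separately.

[⇒] Suppose s ≡ 10 (mod 20). Write s = 20j + 10. Then (20j + 10)² = 400j² + 400j + 100 = 20(20j² + 20j + 5) + 0, so s² ≡ 0 (mod 20).

[⇐] This fails: take s = 0. Then 0² = 0 ≡ 0 (mod 20), yet 0 ≡ 0 (mod 20), not 10.

Only the forward implication holds.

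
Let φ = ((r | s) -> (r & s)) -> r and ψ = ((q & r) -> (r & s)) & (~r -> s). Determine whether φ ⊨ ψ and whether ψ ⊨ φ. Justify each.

(⟹) This fails. Under r = T, s = F, q = T, the left side is true but the right side is false.

(⟸) Assume the antecedent. If r is true, ((r | s) -> (r & s)) -> r reduces to true regardless of the other variables. If r is false, the antecedent forces (r = F, s = T, q = F) or (r = F, s = T, q = T), and ((r | s) -> (r & s)) -> r holds there. Either way ((r | s) -> (r & s)) -> r holds.

Only the reverse direction holds.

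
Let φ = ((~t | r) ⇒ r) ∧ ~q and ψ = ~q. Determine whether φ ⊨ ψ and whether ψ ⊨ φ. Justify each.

Converse. This fails. Under t = F, r = F, q = F, the left side is false but the right side is true.

Forward direction. Assume the antecedent. If t is true, the antecedent forces (t = T, r = F, q = F) or (t = T, r = T, q = F), and ~q holds there. If t is false, the antecedent forces (t = F, r = T, q = F), and ~q holds there. Either way ~q holds.

(⇒) holds; (⇐) fails.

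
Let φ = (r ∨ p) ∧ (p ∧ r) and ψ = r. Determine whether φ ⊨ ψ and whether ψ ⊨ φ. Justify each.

Not equivalent: only (⇒) holds.

(→) Assume the antecedent. If p is true, the antecedent forces (p = T, r = T), and r holds there. If p is false, the antecedent cannot hold. Either way r holds.

(←) This fails. Under p = F, r = T, the left side is false but the right side is true.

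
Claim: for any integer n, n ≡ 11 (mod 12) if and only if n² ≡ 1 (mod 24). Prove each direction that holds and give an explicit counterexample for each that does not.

[⇒] Suppose n ≡ 11 (mod 12). Working modulo 24, n ∈ {11, 23}; for each such r, r² ≡ 1 (mod 24).

[⇐] This fails: take n = 1. Then 1² = 1 ≡ 1 (mod 24), yet 1 ≡ 1 (mod 12), not 11.

Not equivalent: only (⇒) holds.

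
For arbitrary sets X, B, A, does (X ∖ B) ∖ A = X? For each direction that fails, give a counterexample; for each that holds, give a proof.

Only the forward inclusion holds.

(⊆) Let x ∈ (X ∖ B) ∖ A. Then x ∈ X and x ∉ B, A, from which x ∈ X.

(⊇) This inclusion fails. Take X = {1}, B = {1}, A = ∅; then 1 ∈ X but 1 ∉ (X ∖ B) ∖ A.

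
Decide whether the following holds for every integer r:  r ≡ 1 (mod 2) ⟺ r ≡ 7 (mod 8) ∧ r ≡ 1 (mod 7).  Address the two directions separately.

Not equivalent: only (⇐) holds.

[⇒] This fails: r = 1 gives 1 ≡ 1 (mod 2) but 1 ≡ 1 (mod 8), so the conjunction on the right does not hold.

[⇐] Conversely, if r ≡ 7 (mod 8) and r ≡ 1 (mod 7), then by the Chinese remainder theorem r ≡ 15 (mod 56). Since 15 ≡ 1 (mod 2) and 2 ∣ 56, we get r ≡ 1 (mod 2).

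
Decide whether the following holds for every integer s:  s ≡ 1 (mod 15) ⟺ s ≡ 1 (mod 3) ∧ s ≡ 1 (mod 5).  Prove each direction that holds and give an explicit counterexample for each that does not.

Both implications hold.

Forward direction. Suppose s ≡ 1 (mod 15); write s = 15j + 1. Since 3 ∣ 15, reducing mod 3 gives s ≡ 1 (mod 3); since 5 ∣ 15, reducing mod 5 gives s ≡ 1 (mod 5).

Converse. If s ≡ 1 (mod 3) and s ≡ 1 (mod 5), then by the Chinese remainder theorem s ≡ 1 (mod 15). This is exactly s ≡ 1 (mod 15).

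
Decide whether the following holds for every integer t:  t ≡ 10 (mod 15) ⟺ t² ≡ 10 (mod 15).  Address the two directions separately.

The forward direction holds; the converse fails.

(←) This fails: take t = 5. Then 5² = 25 ≡ 10 (mod 15), yet 5 ≡ 5 (mod 15), not 10.

(→) Suppose t ≡ 10 (mod 15). Write t = 15j + 10. Then (15j + 10)² = 225j² + 300j + 100 = 15(15j² + 20j + 6) + 10, so t² ≡ 10 (mod 15).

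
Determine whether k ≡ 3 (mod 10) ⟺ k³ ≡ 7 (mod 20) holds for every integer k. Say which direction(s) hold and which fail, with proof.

Only the reverse direction holds.

(→) This fails: take k = 13. Then 13 ≡ 3 (mod 10), but 13³ = 2197 ≡ 17 (mod 20), not 7.

(←) Conversely, the residues r modulo 20 with r³ ≡ 7 (mod 20) are exactly {3}, and each is ≡ 3 (mod 10).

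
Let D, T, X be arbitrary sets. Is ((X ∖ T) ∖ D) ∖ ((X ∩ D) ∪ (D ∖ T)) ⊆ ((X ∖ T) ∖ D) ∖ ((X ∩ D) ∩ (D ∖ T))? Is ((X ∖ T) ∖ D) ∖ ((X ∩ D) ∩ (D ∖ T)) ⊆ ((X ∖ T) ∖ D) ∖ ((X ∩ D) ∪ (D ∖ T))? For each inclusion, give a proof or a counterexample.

(⟹) Let x ∈ ((X ∖ T) ∖ D) ∖ ((X ∩ D) ∪ (D ∖ T)). Then x ∈ X and x ∉ D, T, from which x ∈ ((X ∖ T) ∖ D) ∖ ((X ∩ D) ∩ (D ∖ T)).

(⟸) Let x ∈ ((X ∖ T) ∖ D) ∖ ((X ∩ D) ∩ (D ∖ T)). Then x ∈ X and x ∉ D, T, from which x ∈ ((X ∖ T) ∖ D) ∖ ((X ∩ D) ∪ (D ∖ T)).

The two sets are equal.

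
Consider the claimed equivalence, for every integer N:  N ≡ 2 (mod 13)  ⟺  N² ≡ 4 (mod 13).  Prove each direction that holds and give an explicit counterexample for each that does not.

[⇒] Suppose N ≡ 2 (mod 13). Write N = 13j + 2. Then (13j + 2)² = 169j² + 52j + 4 = 13(13j² + 4j) + 4, so N² ≡ 4 (mod 13).

[⇐] This fails: take N = 11. Then 11² = 121 ≡ 4 (mod 13), yet 11 ≡ 11 (mod 13), not 2.

Not equivalent: only (⇒) holds.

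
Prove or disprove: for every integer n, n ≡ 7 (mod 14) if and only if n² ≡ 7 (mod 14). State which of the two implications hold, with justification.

[⇐] Suppose n² ≡ 7 (mod 14). The only residue r in {0, …, 13} with r² ≡ 7 (mod 14) is r = 7, so n ≡ 7 (mod 14).

[⇒] Suppose n ≡ 7 (mod 14). Write n = 14j + 7. Then (14j + 7)² = 196j² + 196j + 49 = 14(14j² + 14j + 3) + 7, so n² ≡ 7 (mod 14).

The biconditional holds.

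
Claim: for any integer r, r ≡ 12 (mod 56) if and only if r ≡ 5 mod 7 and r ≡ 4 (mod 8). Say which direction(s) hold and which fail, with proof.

Equivalent; both directions hold.

(⇐) If r ≡ 5 (mod 7) and r ≡ 4 (mod 8), then by the Chinese remainder theorem r ≡ 12 (mod 56). This is exactly r ≡ 12 (mod 56).

(⇒) Suppose r ≡ 12 (mod 56); write r = 56j + 12. Since 7 ∣ 56, reducing mod 7 gives r ≡ 12 ≡ 5 (mod 7); since 8 ∣ 56, reducing mod 8 gives r ≡ 12 ≡ 4 (mod 8).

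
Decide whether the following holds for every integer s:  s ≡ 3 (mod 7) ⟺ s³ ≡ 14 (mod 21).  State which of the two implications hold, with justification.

Both directions fail.

(→) This fails: take s = 3. Then 3 ≡ 3 (mod 7), but 3³ = 27 ≡ 6 (mod 21), not 14.

(←) This fails: take s = 14. Then 14³ = 2744 ≡ 14 (mod 21), yet 14 ≡ 0 (mod 7), not 3.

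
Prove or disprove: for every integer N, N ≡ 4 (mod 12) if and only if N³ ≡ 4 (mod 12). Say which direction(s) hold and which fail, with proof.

Not equivalent: only (⇒) holds.

[⇒] Suppose N ≡ 4 (mod 12). Write N = 12j + 4. Then (12j + 4)³ = 1728j³ + 1728j² + 576j + 64 = 12(144j³ + 144j² + 48j + 5) + 4, so N³ ≡ 4 (mod 12).

[⇐] This fails: take N = 10. Then 10³ = 1000 ≡ 4 (mod 12), yet 10 ≡ 10 (mod 12), not 4.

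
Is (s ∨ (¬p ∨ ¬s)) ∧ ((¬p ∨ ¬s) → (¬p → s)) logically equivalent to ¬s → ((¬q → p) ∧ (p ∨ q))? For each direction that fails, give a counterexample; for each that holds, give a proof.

(⇒) holds; (⇐) fails.

(←) This fails. Under s = F, p = F, q = T, the left side is false but the right side is true.

(→) Assume the antecedent. If s is true, ¬s → ((¬q → p) ∧ (p ∨ q)) reduces to true regardless of the other variables. If s is false, the antecedent forces (s = F, p = T, q = F) or (s = F, p = T, q = T), and ¬s → ((¬q → p) ∧ (p ∨ q)) holds there. Either way ¬s → ((¬q → p) ∧ (p ∨ q)) holds.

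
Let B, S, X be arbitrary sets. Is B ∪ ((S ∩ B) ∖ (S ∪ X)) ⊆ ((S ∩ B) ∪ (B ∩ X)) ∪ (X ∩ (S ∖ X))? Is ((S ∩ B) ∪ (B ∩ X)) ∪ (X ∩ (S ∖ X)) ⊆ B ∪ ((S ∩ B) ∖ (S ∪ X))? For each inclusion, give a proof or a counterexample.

(⊆) fails; (⊇) holds.

Forward inclusion. This inclusion fails. Take B = {1}, S = ∅, X = ∅; then 1 ∈ B ∪ ((S ∩ B) ∖ (S ∪ X)) but 1 ∉ ((S ∩ B) ∪ (B ∩ X)) ∪ (X ∩ (S ∖ X)).

Reverse inclusion. Let x ∈ ((S ∩ B) ∪ (B ∩ X)) ∪ (X ∩ (S ∖ X)). Then either x ∈ B ∩ S and x ∉ X; or x ∈ B ∩ X and x ∉ S; or x ∈ B ∩ S ∩ X. In each case x ∈ B ∪ ((S ∩ B) ∖ (S ∪ X)), so ((S ∩ B) ∪ (B ∩ X)) ∪ (X ∩ (S ∖ X)) ⊆ B ∪ ((S ∩ B) ∖ (S ∪ X)).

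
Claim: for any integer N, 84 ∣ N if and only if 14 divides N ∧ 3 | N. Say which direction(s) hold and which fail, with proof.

(←) This fails: take N = 42. Both 14 ∣ 42 and 3 ∣ 42, yet 42 is not a multiple of 84 (since 42 = 0·84 + 42), so 84 ∤ 42.

(→) If 84 ∣ N, write N = 84q. Since 84 = 6·14, N = 14·(6q), so 14 ∣ N; and since 84 = 28·3, N = 3·(28q), so 3 ∣ N.

The forward direction holds; the converse fails.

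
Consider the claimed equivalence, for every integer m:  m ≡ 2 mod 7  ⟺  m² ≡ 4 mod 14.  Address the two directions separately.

Neither direction holds.

Forward direction. This fails: take m = 9. Then 9 ≡ 2 (mod 7), but 9² = 81 ≡ 11 (mod 14), not 4.

Converse. This fails: take m = 12. Then 12² = 144 ≡ 4 (mod 14), yet 12 ≡ 5 (mod 7), not 2.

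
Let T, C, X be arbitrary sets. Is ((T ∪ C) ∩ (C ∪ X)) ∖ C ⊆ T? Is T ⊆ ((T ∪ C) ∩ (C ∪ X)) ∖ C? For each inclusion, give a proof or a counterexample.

Reverse inclusion. This inclusion fails. Take T = {1}, C = ∅, X = ∅; then 1 ∈ T but 1 ∉ ((T ∪ C) ∩ (C ∪ X)) ∖ C.

Forward inclusion. Let x ∈ ((T ∪ C) ∩ (C ∪ X)) ∖ C. Then x ∈ T ∩ X and x ∉ C, from which x ∈ T.

Only the forward inclusion holds.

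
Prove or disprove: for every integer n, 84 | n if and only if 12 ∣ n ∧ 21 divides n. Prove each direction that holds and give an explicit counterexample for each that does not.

Both implications hold.

Forward direction. If 84 ∣ n, write n = 84q. Since 84 = 7·12, n = 12·(7q), so 12 ∣ n; and since 84 = 4·21, n = 21·(4q), so 21 ∣ n.

Converse. Suppose 12 ∣ n and 21 ∣ n. Any common multiple of 12 and 21 is a multiple of their lcm; here lcm(12, 21) = 12·21/gcd(12, 21) = 252/3 = 84, so 84 ∣ n.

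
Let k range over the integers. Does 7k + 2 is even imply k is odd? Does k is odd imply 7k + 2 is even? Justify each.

(→) This fails: k = 0 gives 7k + 2 = 2, which is even, but 0 is even, not odd.

(←) This also fails: k = 1 is odd, but 7k + 2 = 9 is odd, not even.

Neither implication holds.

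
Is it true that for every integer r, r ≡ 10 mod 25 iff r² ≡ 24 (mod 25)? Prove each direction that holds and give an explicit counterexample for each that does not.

Neither direction holds.

(⇒) This fails: take r = 10. Then 10 ≡ 10 (mod 25), but 10² = 100 ≡ 0 (mod 25), not 24.

(⇐) This fails: take r = 7. Then 7² = 49 ≡ 24 (mod 25), yet 7 ≡ 7 (mod 25), not 10.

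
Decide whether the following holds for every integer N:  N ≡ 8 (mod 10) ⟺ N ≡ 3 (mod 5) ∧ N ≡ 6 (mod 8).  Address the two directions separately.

Only the converse holds.

(→) This fails: N = 8 gives 8 ≡ 8 (mod 10) but 8 ≡ 0 (mod 8), so the conjunction on the right does not hold.

(←) Conversely, if N ≡ 3 (mod 5) and N ≡ 6 (mod 8), then by the Chinese remainder theorem N ≡ 38 (mod 40). Since 38 ≡ 8 (mod 10) and 10 ∣ 40, we get N ≡ 8 (mod 10).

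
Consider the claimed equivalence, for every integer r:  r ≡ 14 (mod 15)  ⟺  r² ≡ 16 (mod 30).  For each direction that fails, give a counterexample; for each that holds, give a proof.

Neither direction holds.

[⇒] This fails: take r = 29. Then 29 ≡ 14 (mod 15), but 29² = 841 ≡ 1 (mod 30), not 16.

[⇐] This fails: take r = 4. Then 4² = 16 ≡ 16 (mod 30), yet 4 ≡ 4 (mod 15), not 14.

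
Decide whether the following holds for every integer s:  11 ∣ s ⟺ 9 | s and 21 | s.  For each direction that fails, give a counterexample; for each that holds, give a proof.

Forward direction. This fails: take s = 11. Certainly 11 ∣ 11, but 9 ∤ 11.

Converse. This fails: take s = 63. Both 9 ∣ 63 and 21 ∣ 63, yet 63 is not a multiple of 11 (since 63 = 5·11 + 8), so 11 ∤ 63.

(⇒) fails and (⇐) fails.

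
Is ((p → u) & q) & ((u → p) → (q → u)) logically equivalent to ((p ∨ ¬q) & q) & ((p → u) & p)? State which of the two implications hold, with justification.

(⇐) Assume the antecedent. If p is true, the antecedent forces (p = T, q = T, u = T), and the consequent holds there. If p is false, the antecedent cannot hold. Either way the consequent holds.

(⇒) This fails. Under p = F, q = T, u = T, the left side is true but the right side is false.

(⇒) fails; (⇐) holds.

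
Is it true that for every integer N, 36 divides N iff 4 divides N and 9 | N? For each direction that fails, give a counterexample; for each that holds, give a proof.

Converse. Suppose 4 ∣ N and 9 ∣ N. Any common multiple of 4 and 9 is a multiple of their lcm; here gcd(4, 9) = 1, so lcm(4, 9) = 4·9 = 36, so 36 ∣ N.

Forward direction. If 36 ∣ N, write N = 36q. Since 36 = 9·4, N = 4·(9q), so 4 ∣ N; and since 36 = 4·9, N = 9·(4q), so 9 ∣ N.

The biconditional holds.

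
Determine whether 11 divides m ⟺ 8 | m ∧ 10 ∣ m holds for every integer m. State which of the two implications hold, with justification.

Neither direction holds.

(⟹) This fails: take m = 11. Certainly 11 ∣ 11, but 8 ∤ 11.

(⟸) This fails: take m = 40. Both 8 ∣ 40 and 10 ∣ 40, yet 40 is not a multiple of 11 (since 40 = 3·11 + 7), so 11 ∤ 40.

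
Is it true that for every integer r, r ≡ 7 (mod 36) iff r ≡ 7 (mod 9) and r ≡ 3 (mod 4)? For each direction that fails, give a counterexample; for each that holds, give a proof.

[⇒] Suppose r ≡ 7 (mod 36); write r = 36j + 7. Since 9 ∣ 36, reducing mod 9 gives r ≡ 7 (mod 9); since 4 ∣ 36, reducing mod 4 gives r ≡ 7 ≡ 3 (mod 4).

[⇐] Conversely, if r ≡ 7 (mod 9) and r ≡ 3 (mod 4), then by the Chinese remainder theorem r ≡ 7 (mod 36). This is exactly r ≡ 7 (mod 36).

Equivalent; both directions hold.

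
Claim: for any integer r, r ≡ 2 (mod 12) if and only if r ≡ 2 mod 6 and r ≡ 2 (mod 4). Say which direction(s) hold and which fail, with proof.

[⇒] Suppose r ≡ 2 (mod 12); write r = 12j + 2. Since 6 ∣ 12, reducing mod 6 gives r ≡ 2 (mod 6); since 4 ∣ 12, reducing mod 4 gives r ≡ 2 (mod 4).

[⇐] Conversely, if r ≡ 2 (mod 6) and r ≡ 2 (mod 4), then by the Chinese remainder theorem r ≡ 2 (mod 12). This is exactly r ≡ 2 (mod 12).

Both directions hold.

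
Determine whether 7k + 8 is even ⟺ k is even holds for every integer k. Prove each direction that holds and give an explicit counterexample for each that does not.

Equivalent; both directions hold.

[⇒] Suppose 7k + 8 is even. Since 7 is odd, 7k and k have the same parity, so 7k + 8 ≡ k + 8 (mod 2). As 8 is even, 7k + 8 is even exactly when k is even. Thus k is even.

[⇐] Conversely, suppose k is even; write k = 2j. Then 7k + 8 = 7·(2j) + 8 = 2·7j + 8, which is even.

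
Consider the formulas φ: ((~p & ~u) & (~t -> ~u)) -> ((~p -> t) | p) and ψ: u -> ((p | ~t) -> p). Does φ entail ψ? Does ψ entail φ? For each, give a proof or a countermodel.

Neither direction holds.

(⇒) This fails. Under u = T, t = F, p = F, the left side is true but the right side is false.

(⇐) This fails. Under u = F, t = F, p = F, the left side is false but the right side is true.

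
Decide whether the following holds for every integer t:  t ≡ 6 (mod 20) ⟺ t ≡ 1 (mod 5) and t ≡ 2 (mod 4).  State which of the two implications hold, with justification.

The biconditional holds.

Converse. If t ≡ 1 (mod 5) and t ≡ 2 (mod 4), then by the Chinese remainder theorem t ≡ 6 (mod 20). This is exactly t ≡ 6 (mod 20).

Forward direction. Suppose t ≡ 6 (mod 20); write t = 20j + 6. Since 5 ∣ 20, reducing mod 5 gives t ≡ 6 ≡ 1 (mod 5); since 4 ∣ 20, reducing mod 4 gives t ≡ 6 ≡ 2 (mod 4).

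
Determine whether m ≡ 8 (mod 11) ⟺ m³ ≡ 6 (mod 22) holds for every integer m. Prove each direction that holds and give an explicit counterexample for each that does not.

Converse. The residues r modulo 22 with r³ ≡ 6 (mod 22) are exactly {8}, and each is ≡ 8 (mod 11).

Forward direction. This fails: take m = 19. Then 19 ≡ 8 (mod 11), but 19³ = 6859 ≡ 17 (mod 22), not 6.

Not equivalent: only (⇐) holds.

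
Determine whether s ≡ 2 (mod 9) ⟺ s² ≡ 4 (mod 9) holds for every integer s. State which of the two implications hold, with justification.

(⇒) holds; (⇐) fails.

[⇒] Suppose s ≡ 2 (mod 9). Write s = 9j + 2. Then (9j + 2)² = 81j² + 36j + 4 = 9(9j² + 4j) + 4, so s² ≡ 4 (mod 9).

[⇐] This fails: take s = 7. Then 7² = 49 ≡ 4 (mod 9), yet 7 ≡ 7 (mod 9), not 2.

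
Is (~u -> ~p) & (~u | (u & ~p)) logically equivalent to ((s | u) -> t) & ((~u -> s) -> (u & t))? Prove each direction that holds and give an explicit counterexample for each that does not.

(⇒) This fails. Under s = T, p = F, t = F, u = F, the left side is true but the right side is false.

(⇐) This fails. Under s = F, p = T, t = F, u = F, the left side is false but the right side is true.

(⇒) fails and (⇐) fails.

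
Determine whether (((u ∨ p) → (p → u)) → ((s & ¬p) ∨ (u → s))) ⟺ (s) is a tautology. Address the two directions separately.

(⇒) This fails. Under p = F, u = F, s = F, the left side is true but the right side is false.

(⇐) Assume the antecedent. If p is true, the antecedent forces (p = T, u = F, s = T) or (p = T, u = T, s = T), and the consequent holds there. If p is false, the antecedent forces (p = F, u = F, s = T) or (p = F, u = T, s = T), and the consequent holds there. Either way the consequent holds.

Only the reverse direction holds.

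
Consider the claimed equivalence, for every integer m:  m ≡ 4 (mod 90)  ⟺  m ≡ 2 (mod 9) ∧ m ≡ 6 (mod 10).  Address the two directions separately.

(⟹) This fails: m = 4 gives 4 ≡ 4 (mod 90) but 4 ≡ 4 (mod 9), so the conjunction on the right does not hold.

(⟸) This fails: m = 56 satisfies both congruences on the right (56 ≡ 2 mod 9 and 56 ≡ 6 mod 10) yet 56 ≡ 56 (mod 90), not 4.

(⇒) fails and (⇐) fails.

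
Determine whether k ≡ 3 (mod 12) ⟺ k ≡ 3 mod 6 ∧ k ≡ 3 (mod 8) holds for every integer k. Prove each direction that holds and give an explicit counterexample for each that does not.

Only the reverse direction holds.

Forward direction. This fails: k = 15 gives 15 ≡ 3 (mod 12) but 15 ≡ 7 (mod 8), so the conjunction on the right does not hold.

Converse. If k ≡ 3 (mod 6) and k ≡ 3 (mod 8), then by the Chinese remainder theorem k ≡ 3 (mod 24). Since 3 ≡ 3 (mod 12) and 12 ∣ 24, we get k ≡ 3 (mod 12).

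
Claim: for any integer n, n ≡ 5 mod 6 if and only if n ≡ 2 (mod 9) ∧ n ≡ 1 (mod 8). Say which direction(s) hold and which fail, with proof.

Only the reverse direction holds.

Forward direction. This fails: n = 35 gives 35 ≡ 5 (mod 6) but 35 ≡ 8 (mod 9), so the conjunction on the right does not hold.

Converse. If n ≡ 2 (mod 9) and n ≡ 1 (mod 8), then by the Chinese remainder theorem n ≡ 65 (mod 72). Since 65 ≡ 5 (mod 6) and 6 ∣ 72, we get n ≡ 5 (mod 6).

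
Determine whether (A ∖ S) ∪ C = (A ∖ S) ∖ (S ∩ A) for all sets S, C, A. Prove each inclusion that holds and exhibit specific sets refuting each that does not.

(⊆) fails; (⊇) holds.

Reverse inclusion. Let x ∈ (A ∖ S) ∖ (S ∩ A). Then either x ∈ A and x ∉ S, C; or x ∈ C ∩ A and x ∉ S. In each case x ∈ (A ∖ S) ∪ C, so (A ∖ S) ∖ (S ∩ A) ⊆ (A ∖ S) ∪ C.

Forward inclusion. This inclusion fails. Take S = ∅, C = {1}, A = ∅; then 1 ∈ (A ∖ S) ∪ C but 1 ∉ (A ∖ S) ∖ (S ∩ A).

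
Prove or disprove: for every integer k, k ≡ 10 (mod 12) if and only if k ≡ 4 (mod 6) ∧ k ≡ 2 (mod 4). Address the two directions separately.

Both directions hold.

[⇒] Suppose k ≡ 10 (mod 12); write k = 12j + 10. Since 6 ∣ 12, reducing mod 6 gives k ≡ 10 ≡ 4 (mod 6); since 4 ∣ 12, reducing mod 4 gives k ≡ 10 ≡ 2 (mod 4).

[⇐] Conversely, if k ≡ 4 (mod 6) and k ≡ 2 (mod 4), then by the Chinese remainder theorem k ≡ 10 (mod 12). This is exactly k ≡ 10 (mod 12).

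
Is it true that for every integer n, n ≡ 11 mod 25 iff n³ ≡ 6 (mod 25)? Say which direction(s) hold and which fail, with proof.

Equivalent; both directions hold.

(⇐) Suppose n³ ≡ 6 (mod 25). The only residue r in {0, …, 24} with r³ ≡ 6 (mod 25) is r = 11, so n ≡ 11 (mod 25).

(⇒) Suppose n ≡ 11 mod 25. Write n = 25j + 11. Then (25j + 11)³ = 15625j³ + 20625j² + 9075j + 1331 = 25(625j³ + 825j² + 363j + 53) + 6, so n³ ≡ 6 (mod 25).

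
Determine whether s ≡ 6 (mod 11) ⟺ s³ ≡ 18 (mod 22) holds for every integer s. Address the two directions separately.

The forward direction fails; the converse holds.

(⇒) This fails: take s = 17. Then 17 ≡ 6 (mod 11), but 17³ = 4913 ≡ 7 (mod 22), not 18.

(⇐) Conversely, the residues r modulo 22 with r³ ≡ 18 (mod 22) are exactly {6}, and each is ≡ 6 (mod 11).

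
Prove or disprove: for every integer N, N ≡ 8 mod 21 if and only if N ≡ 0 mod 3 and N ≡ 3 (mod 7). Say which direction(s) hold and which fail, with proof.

Forward direction. This fails: N = 8 gives 8 ≡ 8 (mod 21) but 8 ≡ 2 (mod 3), so the conjunction on the right does not hold.

Converse. This fails: N = 3 satisfies both congruences on the right (3 ≡ 0 mod 3 and 3 ≡ 3 mod 7) yet 3 ≡ 3 (mod 21), not 8.

Both directions fail.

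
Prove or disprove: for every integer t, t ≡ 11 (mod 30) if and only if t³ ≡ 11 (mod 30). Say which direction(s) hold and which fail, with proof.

[⇒] Suppose t ≡ 11 (mod 30). Write t = 30j + 11. Then (30j + 11)³ = 27000j³ + 29700j² + 10890j + 1331 = 30(900j³ + 990j² + 363j + 44) + 11, so t³ ≡ 11 (mod 30).

[⇐] Conversely, suppose t³ ≡ 11 (mod 30). The only residue r in {0, …, 29} with r³ ≡ 11 (mod 30) is r = 11, so t ≡ 11 (mod 30).

Both directions hold.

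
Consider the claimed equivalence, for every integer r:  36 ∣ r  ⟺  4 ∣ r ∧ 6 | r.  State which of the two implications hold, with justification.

Forward direction. If 36 ∣ r, write r = 36q. Since 36 = 9·4, r = 4·(9q), so 4 ∣ r; and since 36 = 6·6, r = 6·(6q), so 6 ∣ r.

Converse. This fails: take r = 12. Both 4 ∣ 12 and 6 ∣ 12, yet 12 is not a multiple of 36 (since 12 = 0·36 + 12), so 36 ∤ 12.

Only the forward implication holds.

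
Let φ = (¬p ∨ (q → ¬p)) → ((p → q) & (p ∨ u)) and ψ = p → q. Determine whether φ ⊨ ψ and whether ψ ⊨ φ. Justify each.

(⇒) holds; (⇐) fails.

Forward direction. Assume the antecedent. If p is true, the antecedent forces (p = T, u = F, q = T) or (p = T, u = T, q = T), and p → q holds there. If p is false, p → q reduces to true regardless of the other variables. Either way p → q holds.

Converse. This fails. Under p = F, u = F, q = F, the left side is false but the right side is true.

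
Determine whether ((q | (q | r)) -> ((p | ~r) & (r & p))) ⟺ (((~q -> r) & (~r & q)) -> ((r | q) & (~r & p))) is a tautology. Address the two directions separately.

The forward direction holds; the converse fails.

Converse. This fails. Under r = T, q = F, p = F, the left side is false but the right side is true.

Forward direction. Assume the antecedent. If r is true, the consequent reduces to true regardless of the other variables. If r is false, the antecedent forces (r = F, q = F, p = F) or (r = F, q = F, p = T), and the consequent holds there. Either way the consequent holds.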